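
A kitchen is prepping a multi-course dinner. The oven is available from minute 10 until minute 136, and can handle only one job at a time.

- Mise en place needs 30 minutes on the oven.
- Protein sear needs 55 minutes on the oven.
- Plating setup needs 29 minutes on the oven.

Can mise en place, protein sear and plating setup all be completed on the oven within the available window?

The oven window is 136 − 10 = 126 minutes.
Running back to back, the jobs need 30 + 55 + 29 = 114 minutes on the oven.
Since 114 ≤ 126, they fit within the window.

Yes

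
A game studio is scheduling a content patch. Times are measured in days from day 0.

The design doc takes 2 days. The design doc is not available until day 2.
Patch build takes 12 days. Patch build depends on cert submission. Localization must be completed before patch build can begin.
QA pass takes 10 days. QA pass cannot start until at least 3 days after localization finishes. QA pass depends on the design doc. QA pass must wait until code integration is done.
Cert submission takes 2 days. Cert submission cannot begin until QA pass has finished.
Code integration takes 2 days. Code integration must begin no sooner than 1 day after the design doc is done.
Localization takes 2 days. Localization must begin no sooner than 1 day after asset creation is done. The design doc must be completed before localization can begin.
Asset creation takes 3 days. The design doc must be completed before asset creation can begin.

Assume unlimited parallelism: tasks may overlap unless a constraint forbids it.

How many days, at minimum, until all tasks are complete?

37

The design doc waits on its own release at day 2, so it starts at day 2 and finishes at 2 + 2 = day 4.
After the design doc (finishes day 4, plus 1-day gap → day 5), code integration can start at day 5 and finishes at day 7.
After the design doc (finishes day 4), asset creation can start at day 4 and finishes at day 7.
Localization needs all of asset creation (finishes day 7, plus 1-day gap → day 8); the design doc (finishes day 4). That puts its earliest start at day 8; it finishes at 8 + 2 = day 10.
QA pass has to wait for localization (finishes day 10, plus 3-day gap → day 13); the design doc (finishes day 4); code integration (finishes day 7). The latest of these is day 13, so QA pass runs day 13 to 13 + 10 = day 23.
Cert submission waits on QA pass (finishes day 23), so it starts at day 23 and finishes at 23 + 2 = day 25.
Patch build has to wait for cert submission (finishes day 25); localization (finishes day 10). The latest of these is day 25, so patch build runs day 25 to 25 + 12 = day 37.
All tasks are finished once the last one completes. Finish times: The design doc at 4, Asset creation at 7, Code integration at 7, Localization at 10, QA pass at 23, Cert submission at 25, Patch build at 37. The latest is day 37.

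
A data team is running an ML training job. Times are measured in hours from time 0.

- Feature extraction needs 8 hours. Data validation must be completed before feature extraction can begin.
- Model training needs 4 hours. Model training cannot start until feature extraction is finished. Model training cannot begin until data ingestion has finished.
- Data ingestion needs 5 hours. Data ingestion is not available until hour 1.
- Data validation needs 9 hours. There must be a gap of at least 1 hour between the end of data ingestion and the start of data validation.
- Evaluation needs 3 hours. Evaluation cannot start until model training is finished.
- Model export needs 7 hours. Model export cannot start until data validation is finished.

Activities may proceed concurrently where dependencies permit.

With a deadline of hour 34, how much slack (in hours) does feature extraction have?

3

Data ingestion waits on its own release at hour 1, so it starts at hour 1 and finishes at 1 + 5 = hour 6.
After data ingestion (finishes hour 6, plus 1-hour gap → hour 7), data validation can start at hour 7 and finishes at hour 16.
After data validation (finishes hour 16), feature extraction can start at hour 16 and finishes at hour 24.

Working backward from the deadline:
To finish by hour 34, evaluation (duration 3) must start no later than hour 31.
Model training must finish before evaluation (must start by hour 31). With a 4-hour duration, model training must start by 31 − 4 = hour 27.
Since model training (must start by hour 27) depends on it, feature extraction must finish by hour 27. Backing off its 8-hour duration gives a latest start of hour 19.
So feature extraction can start as early as hour 16 and as late as hour 19, giving 19 − 16 = 3 hours of slack.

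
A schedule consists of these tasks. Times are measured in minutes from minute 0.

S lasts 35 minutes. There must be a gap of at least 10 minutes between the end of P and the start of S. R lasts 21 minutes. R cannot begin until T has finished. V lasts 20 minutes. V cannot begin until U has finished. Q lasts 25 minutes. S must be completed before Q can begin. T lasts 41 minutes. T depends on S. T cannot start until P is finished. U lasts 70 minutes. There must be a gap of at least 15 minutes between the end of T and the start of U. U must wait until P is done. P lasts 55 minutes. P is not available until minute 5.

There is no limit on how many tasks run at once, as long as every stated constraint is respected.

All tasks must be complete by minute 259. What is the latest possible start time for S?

78

Q has no dependents, so it just needs to finish by minute 259. Starting by 259 − 25 = minute 234 achieves that.
R must finish by minute 259; it takes 21 minutes, so it must start by 259 − 21 = minute 238.
To finish by minute 259, V (duration 20) must start no later than minute 239.
U must finish before V (must start by minute 239). With a 70-minute duration, U must start by 239 − 70 = minute 169.
T feeds R (must start by minute 238); U (must start by minute 169, minus 15-minute gap → minute 154). Taking the minimum, T must finish by minute 154 and start by 154 − 41 = minute 113.
S feeds Q (must start by minute 234); T (must start by minute 113). Taking the minimum, S must finish by minute 113 and start by 113 − 35 = minute 78.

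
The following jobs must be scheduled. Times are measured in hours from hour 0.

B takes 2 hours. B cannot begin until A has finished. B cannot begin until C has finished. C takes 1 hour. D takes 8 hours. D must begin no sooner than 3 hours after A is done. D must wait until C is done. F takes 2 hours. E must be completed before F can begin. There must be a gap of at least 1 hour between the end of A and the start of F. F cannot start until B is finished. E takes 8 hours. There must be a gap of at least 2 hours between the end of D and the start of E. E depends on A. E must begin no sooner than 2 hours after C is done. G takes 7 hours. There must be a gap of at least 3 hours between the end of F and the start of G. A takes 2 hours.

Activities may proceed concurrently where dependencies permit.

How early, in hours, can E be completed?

Nothing blocks C, so it runs from hour 0 to hour 1.
A has no prerequisites, so it starts at hour 0 and finishes at hour 2.
D needs all of A (finishes hour 2, plus 3-hour gap → hour 5); C (finishes hour 1). That puts its earliest start at hour 5; it finishes at 5 + 8 = hour 13.
For E: D (finishes hour 13, plus 2-hour gap → hour 15); A (finishes hour 2); C (finishes hour 1, plus 2-hour gap → hour 3). Taking the maximum gives a start of hour 15, and it finishes at 15 + 8 = hour 23.

23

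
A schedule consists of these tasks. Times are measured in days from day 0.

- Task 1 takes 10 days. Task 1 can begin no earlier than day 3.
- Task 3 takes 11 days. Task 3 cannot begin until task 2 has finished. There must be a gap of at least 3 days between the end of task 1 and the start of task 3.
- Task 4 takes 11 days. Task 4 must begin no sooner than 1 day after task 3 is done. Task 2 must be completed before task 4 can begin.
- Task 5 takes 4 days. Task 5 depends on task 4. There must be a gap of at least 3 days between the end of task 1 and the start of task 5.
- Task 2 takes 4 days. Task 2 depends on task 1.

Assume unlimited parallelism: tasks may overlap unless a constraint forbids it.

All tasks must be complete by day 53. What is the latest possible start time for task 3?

26

Task 5 must finish by day 53; it takes 4 days, so it must start by 53 − 4 = day 49.
Task 4 feeds into task 5 (must start by day 49); so task 4 must finish by day 49 and therefore start by day 38.
Task 3 must finish before task 4 (must start by day 38, minus 1-day gap → day 37). With an 11-day duration, task 3 must start by 37 − 11 = day 26.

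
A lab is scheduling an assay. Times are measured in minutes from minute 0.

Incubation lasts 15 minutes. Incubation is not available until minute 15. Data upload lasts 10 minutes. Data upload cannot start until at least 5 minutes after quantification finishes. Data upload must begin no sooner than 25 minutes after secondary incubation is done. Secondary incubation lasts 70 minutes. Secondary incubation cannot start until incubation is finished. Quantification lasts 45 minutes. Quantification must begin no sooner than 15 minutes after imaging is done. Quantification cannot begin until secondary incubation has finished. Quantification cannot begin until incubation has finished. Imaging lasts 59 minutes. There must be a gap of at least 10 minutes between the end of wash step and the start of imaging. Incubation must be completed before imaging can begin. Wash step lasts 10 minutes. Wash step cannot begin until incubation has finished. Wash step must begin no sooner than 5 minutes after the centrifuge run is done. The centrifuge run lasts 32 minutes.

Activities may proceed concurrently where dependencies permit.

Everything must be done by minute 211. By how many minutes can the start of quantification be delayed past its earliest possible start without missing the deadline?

Nothing blocks the centrifuge run, so it runs from minute 0 to minute 32.
Incubation waits on its own release at minute 15, so it starts at minute 15 and finishes at 15 + 15 = minute 30.
Secondary incubation waits on incubation (finishes minute 30), so it starts at minute 30 and finishes at 30 + 70 = minute 100.
For wash step: incubation (finishes minute 30); the centrifuge run (finishes minute 32, plus 5-minute gap → minute 37). Taking the maximum gives a start of minute 37, and it finishes at 37 + 10 = minute 47.
For imaging: wash step (finishes minute 47, plus 10-minute gap → minute 57); incubation (finishes minute 30). Taking the maximum gives a start of minute 57, and it finishes at 57 + 59 = minute 116.
Quantification needs all of imaging (finishes minute 116, plus 15-minute gap → minute 131); secondary incubation (finishes minute 100); incubation (finishes minute 30). That puts its earliest start at minute 131; it finishes at 131 + 45 = minute 176.

Working backward from the deadline:
Nothing follows data upload; the deadline of minute 211 is its only limit. It must start by 211 − 10 = minute 201.
Quantification feeds into data upload (must start by minute 201, minus 5-minute gap → minute 196); so quantification must finish by minute 196 and therefore start by minute 151.
So quantification can start as early as minute 131 and as late as minute 151, giving 151 − 131 = 20 minutes of slack.

20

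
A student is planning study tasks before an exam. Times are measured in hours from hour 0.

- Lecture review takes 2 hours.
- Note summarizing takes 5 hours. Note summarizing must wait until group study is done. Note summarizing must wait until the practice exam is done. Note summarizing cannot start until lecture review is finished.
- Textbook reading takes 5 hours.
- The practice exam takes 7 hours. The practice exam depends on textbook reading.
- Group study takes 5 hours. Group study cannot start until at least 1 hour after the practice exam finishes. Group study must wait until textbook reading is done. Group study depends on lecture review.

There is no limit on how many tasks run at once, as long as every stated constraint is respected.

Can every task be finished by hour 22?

No

Lecture review has no prerequisites, so it starts at hour 0 and finishes at hour 2.
Textbook reading has no prerequisites, so it starts at hour 0 and finishes at hour 5.
The practice exam cannot begin until textbook reading (finishes hour 5). It runs from hour 5 to 5 + 7 = hour 12.
For group study: the practice exam (finishes hour 12, plus 1-hour gap → hour 13); textbook reading (finishes hour 5); lecture review (finishes hour 2). Taking the maximum gives a start of hour 13, and it finishes at 13 + 5 = hour 18.
Note summarizing has to wait for group study (finishes hour 18); the practice exam (finishes hour 12); lecture review (finishes hour 2). The latest of these is hour 18, so note summarizing runs hour 18 to 18 + 5 = hour 23.
The earliest everything can be done is hour 23, which is after the deadline of 22, so it is not possible.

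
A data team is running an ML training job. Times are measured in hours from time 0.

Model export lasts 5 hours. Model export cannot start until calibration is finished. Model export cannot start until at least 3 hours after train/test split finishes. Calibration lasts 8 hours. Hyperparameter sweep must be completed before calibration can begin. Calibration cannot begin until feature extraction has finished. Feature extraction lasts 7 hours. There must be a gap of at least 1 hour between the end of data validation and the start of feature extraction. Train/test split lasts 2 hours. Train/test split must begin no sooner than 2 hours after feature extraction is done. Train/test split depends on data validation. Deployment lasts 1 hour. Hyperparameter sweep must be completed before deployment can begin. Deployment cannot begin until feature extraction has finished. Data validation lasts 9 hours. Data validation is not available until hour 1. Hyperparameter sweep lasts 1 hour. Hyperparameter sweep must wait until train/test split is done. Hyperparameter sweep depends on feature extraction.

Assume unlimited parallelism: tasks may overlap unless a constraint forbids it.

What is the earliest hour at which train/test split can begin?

Data validation waits on its own release at hour 1, so it starts at hour 1 and finishes at 1 + 9 = hour 10.
After data validation (finishes hour 10, plus 1-hour gap → hour 11), feature extraction can start at hour 11 and finishes at hour 18.
Train/test split waits on feature extraction (finishes hour 18, plus 2-hour gap → hour 20); data validation (finishes hour 10). The latest of these is hour 20, which is the earliest train/test split can start.

20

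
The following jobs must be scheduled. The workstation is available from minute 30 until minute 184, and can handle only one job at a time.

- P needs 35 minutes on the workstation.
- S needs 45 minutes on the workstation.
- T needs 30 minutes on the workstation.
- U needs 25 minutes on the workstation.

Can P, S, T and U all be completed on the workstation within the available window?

The workstation window is 184 − 30 = 154 minutes.
Running back to back, the jobs need 35 + 45 + 30 + 25 = 135 minutes on the workstation.
Since 135 ≤ 154, they fit within the window.

Yes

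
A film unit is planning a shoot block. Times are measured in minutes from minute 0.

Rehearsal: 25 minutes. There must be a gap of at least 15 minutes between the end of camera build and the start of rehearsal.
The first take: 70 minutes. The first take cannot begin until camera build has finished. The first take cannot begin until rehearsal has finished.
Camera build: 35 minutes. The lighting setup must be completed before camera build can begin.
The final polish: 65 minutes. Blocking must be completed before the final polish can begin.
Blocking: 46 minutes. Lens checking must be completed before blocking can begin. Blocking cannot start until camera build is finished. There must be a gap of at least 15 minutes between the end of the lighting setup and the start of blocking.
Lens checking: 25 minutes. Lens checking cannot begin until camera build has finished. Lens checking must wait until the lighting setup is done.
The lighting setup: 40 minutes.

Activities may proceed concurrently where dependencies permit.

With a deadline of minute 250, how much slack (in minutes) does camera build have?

39

Nothing blocks the lighting setup, so it runs from minute 0 to minute 40.
After the lighting setup (finishes minute 40), camera build can start at minute 40 and finishes at minute 75.

Working backward from the deadline:
Nothing follows the final polish; the deadline of minute 250 is its only limit. It must start by 250 − 65 = minute 185.
Blocking must finish before the final polish (must start by minute 185). With a 46-minute duration, blocking must start by 185 − 46 = minute 139.
Lens checking feeds into blocking (must start by minute 139); so lens checking must finish by minute 139 and therefore start by minute 114.
The first take must finish by minute 250; it takes 70 minutes, so it must start by 250 − 70 = minute 180.
Since the first take (must start by minute 180) depends on it, rehearsal must finish by minute 180. Backing off its 25-minute duration gives a latest start of minute 155.
Camera build has several dependents: lens checking (must start by minute 114); blocking (must start by minute 139); rehearsal (must start by minute 155, minus 15-minute gap → minute 140); the first take (must start by minute 180). The earliest of those limits is minute 114, so camera build must start by 114 − 35 = minute 79.
So camera build can start as early as minute 40 and as late as minute 79, giving 79 − 40 = 39 minutes of slack.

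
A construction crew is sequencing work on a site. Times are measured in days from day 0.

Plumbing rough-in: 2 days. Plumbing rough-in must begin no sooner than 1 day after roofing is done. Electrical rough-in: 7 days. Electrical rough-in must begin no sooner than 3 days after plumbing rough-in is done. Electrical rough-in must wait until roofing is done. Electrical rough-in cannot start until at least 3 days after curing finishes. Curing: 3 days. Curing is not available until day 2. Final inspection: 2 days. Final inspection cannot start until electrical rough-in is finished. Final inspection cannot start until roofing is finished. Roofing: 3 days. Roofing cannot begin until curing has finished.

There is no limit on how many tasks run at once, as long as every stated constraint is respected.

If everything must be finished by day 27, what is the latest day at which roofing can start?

To finish by day 27, final inspection (duration 2) must start no later than day 25.
Electrical rough-in must finish before final inspection (must start by day 25). With a 7-day duration, electrical rough-in must start by 25 − 7 = day 18.
Plumbing rough-in feeds into electrical rough-in (must start by day 18, minus 3-day gap → day 15); so plumbing rough-in must finish by day 15 and therefore start by day 13.
Roofing must finish in time for plumbing rough-in (must start by day 13, minus 1-day gap → day 12); electrical rough-in (must start by day 18); final inspection (must start by day 25). The tightest is day 12, so roofing must start by 12 − 3 = day 9.

9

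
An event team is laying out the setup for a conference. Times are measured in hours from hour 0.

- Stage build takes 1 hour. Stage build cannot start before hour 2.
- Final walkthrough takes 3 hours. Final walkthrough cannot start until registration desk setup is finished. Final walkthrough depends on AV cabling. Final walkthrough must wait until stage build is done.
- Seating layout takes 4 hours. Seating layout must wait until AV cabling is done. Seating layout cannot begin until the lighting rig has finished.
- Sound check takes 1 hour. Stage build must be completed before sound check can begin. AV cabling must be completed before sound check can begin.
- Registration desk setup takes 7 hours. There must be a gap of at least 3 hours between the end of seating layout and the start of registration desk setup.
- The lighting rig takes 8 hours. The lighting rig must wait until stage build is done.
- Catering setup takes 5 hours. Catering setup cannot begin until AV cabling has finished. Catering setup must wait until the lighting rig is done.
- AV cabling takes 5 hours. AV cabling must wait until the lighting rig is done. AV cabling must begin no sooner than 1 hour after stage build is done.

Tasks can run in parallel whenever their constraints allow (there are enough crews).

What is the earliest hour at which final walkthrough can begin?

After its own release at hour 2, stage build can start at hour 2 and finishes at hour 3.
The lighting rig waits on stage build (finishes hour 3), so it starts at hour 3 and finishes at 3 + 8 = hour 11.
For AV cabling: the lighting rig (finishes hour 11); stage build (finishes hour 3, plus 1-hour gap → hour 4). Taking the maximum gives a start of hour 11, and it finishes at 11 + 5 = hour 16.
For seating layout: AV cabling (finishes hour 16); the lighting rig (finishes hour 11). Taking the maximum gives a start of hour 16, and it finishes at 16 + 4 = hour 20.
Registration desk setup cannot begin until seating layout (finishes hour 20, plus 3-hour gap → hour 23). It runs from hour 23 to 23 + 7 = hour 30.
Final walkthrough waits on registration desk setup (finishes hour 30); AV cabling (finishes hour 16); stage build (finishes hour 3). The latest of these is hour 30, which is the earliest final walkthrough can start.

30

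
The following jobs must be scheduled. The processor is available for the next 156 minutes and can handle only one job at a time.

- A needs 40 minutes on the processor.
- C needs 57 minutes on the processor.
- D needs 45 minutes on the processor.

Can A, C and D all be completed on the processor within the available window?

Running back to back, the jobs need 40 + 57 + 45 = 142 minutes on the processor.
Since 142 ≤ 156, they fit within the window.

Yes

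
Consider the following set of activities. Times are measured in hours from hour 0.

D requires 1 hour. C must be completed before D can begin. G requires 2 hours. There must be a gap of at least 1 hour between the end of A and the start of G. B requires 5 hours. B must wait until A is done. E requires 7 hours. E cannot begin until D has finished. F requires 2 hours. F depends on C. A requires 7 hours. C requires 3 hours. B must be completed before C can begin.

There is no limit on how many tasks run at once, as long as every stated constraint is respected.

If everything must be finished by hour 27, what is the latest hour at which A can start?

E must finish by hour 27; it takes 7 hours, so it must start by 27 − 7 = hour 20.
D has to be done before E (must start by hour 20). That means finishing by hour 20, i.e. starting by 20 − 1 = hour 19.
F has no dependents, so it just needs to finish by hour 27. Starting by 27 − 2 = hour 25 achieves that.
C has several dependents: D (must start by hour 19); F (must start by hour 25). The earliest of those limits is hour 19, so C must start by 19 − 3 = hour 16.
B feeds into C (must start by hour 16); so B must finish by hour 16 and therefore start by hour 11.
To finish by hour 27, G (duration 2) must start no later than hour 25.
A has several dependents: B (must start by hour 11); G (must start by hour 25, minus 1-hour gap → hour 24). The earliest of those limits is hour 11, so A must start by 11 − 7 = hour 4.

4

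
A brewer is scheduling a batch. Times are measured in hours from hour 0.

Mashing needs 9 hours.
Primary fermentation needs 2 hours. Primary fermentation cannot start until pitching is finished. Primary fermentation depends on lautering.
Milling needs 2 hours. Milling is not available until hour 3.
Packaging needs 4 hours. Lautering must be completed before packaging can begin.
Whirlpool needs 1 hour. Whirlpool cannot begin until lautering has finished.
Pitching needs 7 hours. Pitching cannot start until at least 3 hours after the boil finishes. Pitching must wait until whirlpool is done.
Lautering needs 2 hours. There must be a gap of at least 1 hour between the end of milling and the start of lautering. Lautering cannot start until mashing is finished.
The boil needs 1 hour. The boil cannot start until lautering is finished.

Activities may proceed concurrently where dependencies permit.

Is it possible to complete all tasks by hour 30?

Yes

Nothing blocks mashing, so it runs from hour 0 to hour 9.
After its own release at hour 3, milling can start at hour 3 and finishes at hour 5.
Lautering has to wait for milling (finishes hour 5, plus 1-hour gap → hour 6); mashing (finishes hour 9). The latest of these is hour 9, so lautering runs hour 9 to 9 + 2 = hour 11.
Packaging cannot begin until lautering (finishes hour 11). It runs from hour 11 to 11 + 4 = hour 15.
After lautering (finishes hour 11), whirlpool can start at hour 11 and finishes at hour 12.
The boil cannot begin until lautering (finishes hour 11). It runs from hour 11 to 11 + 1 = hour 12.
Pitching cannot start until the boil (finishes hour 12, plus 3-hour gap → hour 15); whirlpool (finishes hour 12). The controlling bound is hour 15, so pitching finishes at 15 + 7 = hour 22.
Primary fermentation cannot start until pitching (finishes hour 22); lautering (finishes hour 11). The controlling bound is hour 22, so primary fermentation finishes at 22 + 2 = hour 24.
Every task is finished by hour 24, which is no later than the deadline of 30, so the schedule is feasible.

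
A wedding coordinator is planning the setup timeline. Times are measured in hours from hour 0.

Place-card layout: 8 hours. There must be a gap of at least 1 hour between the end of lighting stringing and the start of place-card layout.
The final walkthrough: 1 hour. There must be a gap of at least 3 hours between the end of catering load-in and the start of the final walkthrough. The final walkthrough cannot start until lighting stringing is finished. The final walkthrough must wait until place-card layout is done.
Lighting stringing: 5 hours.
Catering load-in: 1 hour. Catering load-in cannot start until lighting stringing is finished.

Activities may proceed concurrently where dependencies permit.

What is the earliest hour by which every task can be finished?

15

Lighting stringing has no prerequisites, so it starts at hour 0 and finishes at hour 5.
After lighting stringing (finishes hour 5, plus 1-hour gap → hour 6), place-card layout can start at hour 6 and finishes at hour 14.
After lighting stringing (finishes hour 5), catering load-in can start at hour 5 and finishes at hour 6.
The final walkthrough needs all of catering load-in (finishes hour 6, plus 3-hour gap → hour 9); lighting stringing (finishes hour 5); place-card layout (finishes hour 14). That puts its earliest start at hour 14; it finishes at 14 + 1 = hour 15.
All tasks are finished once the last one completes. Finish times: Lighting stringing at 5, Catering load-in at 6, Place-card layout at 14, The final walkthrough at 15. The latest is hour 15.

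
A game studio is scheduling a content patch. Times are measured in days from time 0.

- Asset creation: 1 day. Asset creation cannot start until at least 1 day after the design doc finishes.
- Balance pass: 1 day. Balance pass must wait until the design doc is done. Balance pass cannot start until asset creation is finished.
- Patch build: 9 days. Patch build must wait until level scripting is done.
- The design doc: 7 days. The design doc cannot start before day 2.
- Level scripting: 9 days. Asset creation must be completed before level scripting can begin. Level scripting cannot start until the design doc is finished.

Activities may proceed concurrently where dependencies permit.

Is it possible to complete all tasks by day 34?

The design doc cannot begin until its own release at day 2. It runs from day 2 to 2 + 7 = day 9.
Asset creation waits on the design doc (finishes day 9, plus 1-day gap → day 10), so it starts at day 10 and finishes at 10 + 1 = day 11.
Balance pass needs all of the design doc (finishes day 9); asset creation (finishes day 11). That puts its earliest start at day 11; it finishes at 11 + 1 = day 12.
Level scripting needs all of asset creation (finishes day 11); the design doc (finishes day 9). That puts its earliest start at day 11; it finishes at 11 + 9 = day 20.
Patch build cannot begin until level scripting (finishes day 20). It runs from day 20 to 20 + 9 = day 29.
Every task is finished by day 29, which is no later than the deadline of 34, so the schedule is feasible.

Yes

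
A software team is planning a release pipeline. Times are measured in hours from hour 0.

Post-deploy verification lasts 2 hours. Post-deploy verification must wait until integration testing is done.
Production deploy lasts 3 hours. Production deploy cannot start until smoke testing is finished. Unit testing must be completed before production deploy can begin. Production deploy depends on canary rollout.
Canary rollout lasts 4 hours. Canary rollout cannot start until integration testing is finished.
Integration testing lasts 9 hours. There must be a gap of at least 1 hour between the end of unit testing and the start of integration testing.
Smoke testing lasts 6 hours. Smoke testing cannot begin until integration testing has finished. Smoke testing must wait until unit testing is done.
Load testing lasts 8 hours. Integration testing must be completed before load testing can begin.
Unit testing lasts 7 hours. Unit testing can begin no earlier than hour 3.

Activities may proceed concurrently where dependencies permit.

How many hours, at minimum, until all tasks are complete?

Unit testing cannot begin until its own release at hour 3. It runs from hour 3 to 3 + 7 = hour 10.
Integration testing cannot begin until unit testing (finishes hour 10, plus 1-hour gap → hour 11). It runs from hour 11 to 11 + 9 = hour 20.
Post-deploy verification cannot begin until integration testing (finishes hour 20). It runs from hour 20 to 20 + 2 = hour 22.
Load testing waits on integration testing (finishes hour 20), so it starts at hour 20 and finishes at 20 + 8 = hour 28.
After integration testing (finishes hour 20), canary rollout can start at hour 20 and finishes at hour 24.
For smoke testing: integration testing (finishes hour 20); unit testing (finishes hour 10). Taking the maximum gives a start of hour 20, and it finishes at 20 + 6 = hour 26.
Production deploy has to wait for smoke testing (finishes hour 26); unit testing (finishes hour 10); canary rollout (finishes hour 24). The latest of these is hour 26, so production deploy runs hour 26 to 26 + 3 = hour 29.
All tasks are finished once the last one completes. Finish times: Unit testing at 10, Integration testing at 20, Smoke testing at 26, Canary rollout at 24, Load testing at 28, Production deploy at 29, Post-deploy verification at 22. The latest is hour 29.

29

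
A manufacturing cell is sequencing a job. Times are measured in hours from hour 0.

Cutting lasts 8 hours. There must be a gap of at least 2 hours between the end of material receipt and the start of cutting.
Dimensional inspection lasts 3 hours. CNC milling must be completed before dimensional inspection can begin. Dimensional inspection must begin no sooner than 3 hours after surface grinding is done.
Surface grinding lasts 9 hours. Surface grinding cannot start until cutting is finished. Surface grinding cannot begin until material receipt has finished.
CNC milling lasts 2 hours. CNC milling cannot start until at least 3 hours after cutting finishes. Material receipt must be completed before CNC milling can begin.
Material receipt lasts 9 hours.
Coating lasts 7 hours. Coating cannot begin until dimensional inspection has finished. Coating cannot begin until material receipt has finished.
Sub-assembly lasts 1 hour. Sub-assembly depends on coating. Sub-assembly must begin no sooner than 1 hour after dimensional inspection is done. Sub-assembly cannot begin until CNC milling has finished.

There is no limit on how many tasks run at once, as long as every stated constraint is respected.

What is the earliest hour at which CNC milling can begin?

Material receipt has no prerequisites, so it starts at hour 0 and finishes at hour 9.
Cutting waits on material receipt (finishes hour 9, plus 2-hour gap → hour 11), so it starts at hour 11 and finishes at 11 + 8 = hour 19.
CNC milling waits on cutting (finishes hour 19, plus 3-hour gap → hour 22); material receipt (finishes hour 9). The latest of these is hour 22, which is the earliest CNC milling can start.

22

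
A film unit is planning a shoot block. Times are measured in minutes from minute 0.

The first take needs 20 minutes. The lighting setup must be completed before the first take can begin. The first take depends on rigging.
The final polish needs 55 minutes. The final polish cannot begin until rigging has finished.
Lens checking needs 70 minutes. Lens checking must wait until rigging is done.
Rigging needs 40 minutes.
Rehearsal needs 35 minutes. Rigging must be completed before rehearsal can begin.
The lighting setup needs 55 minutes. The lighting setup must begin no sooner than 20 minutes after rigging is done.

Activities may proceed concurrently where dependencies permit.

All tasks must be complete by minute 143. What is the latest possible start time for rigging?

The first take must finish by minute 143; it takes 20 minutes, so it must start by 143 − 20 = minute 123.
The lighting setup has to be done before the first take (must start by minute 123). That means finishing by minute 123, i.e. starting by 123 − 55 = minute 68.
To finish by minute 143, lens checking (duration 70) must start no later than minute 73.
Rehearsal has no dependents, so it just needs to finish by minute 143. Starting by 143 − 35 = minute 108 achieves that.
The final polish has no dependents, so it just needs to finish by minute 143. Starting by 143 − 55 = minute 88 achieves that.
Rigging feeds the lighting setup (must start by minute 68, minus 20-minute gap → minute 48); lens checking (must start by minute 73); rehearsal (must start by minute 108); the final polish (must start by minute 88); the first take (must start by minute 123). Taking the minimum, rigging must finish by minute 48 and start by 48 − 40 = minute 8.

8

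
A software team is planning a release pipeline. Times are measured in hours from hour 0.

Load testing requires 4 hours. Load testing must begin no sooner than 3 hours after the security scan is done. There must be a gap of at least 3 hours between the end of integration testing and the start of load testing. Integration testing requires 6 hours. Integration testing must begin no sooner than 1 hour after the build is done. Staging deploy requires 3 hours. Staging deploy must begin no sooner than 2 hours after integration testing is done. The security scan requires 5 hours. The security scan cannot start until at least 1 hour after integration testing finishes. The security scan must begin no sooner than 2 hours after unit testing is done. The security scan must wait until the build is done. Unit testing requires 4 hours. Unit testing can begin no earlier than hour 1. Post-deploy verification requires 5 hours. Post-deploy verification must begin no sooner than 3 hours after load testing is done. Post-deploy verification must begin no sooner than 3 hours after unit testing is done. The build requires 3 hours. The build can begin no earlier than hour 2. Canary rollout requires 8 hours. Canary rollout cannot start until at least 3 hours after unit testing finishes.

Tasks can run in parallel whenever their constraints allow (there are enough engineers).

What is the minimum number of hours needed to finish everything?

Unit testing cannot begin until its own release at hour 1. It runs from hour 1 to 1 + 4 = hour 5.
Canary rollout cannot begin until unit testing (finishes hour 5, plus 3-hour gap → hour 8). It runs from hour 8 to 8 + 8 = hour 16.
After its own release at hour 2, the build can start at hour 2 and finishes at hour 5.
Integration testing cannot begin until the build (finishes hour 5, plus 1-hour gap → hour 6). It runs from hour 6 to 6 + 6 = hour 12.
Staging deploy waits on integration testing (finishes hour 12, plus 2-hour gap → hour 14), so it starts at hour 14 and finishes at 14 + 3 = hour 17.
The security scan cannot start until integration testing (finishes hour 12, plus 1-hour gap → hour 13); unit testing (finishes hour 5, plus 2-hour gap → hour 7); the build (finishes hour 5). The controlling bound is hour 13, so the security scan finishes at 13 + 5 = hour 18.
For load testing: the security scan (finishes hour 18, plus 3-hour gap → hour 21); integration testing (finishes hour 12, plus 3-hour gap → hour 15). Taking the maximum gives a start of hour 21, and it finishes at 21 + 4 = hour 25.
For post-deploy verification: load testing (finishes hour 25, plus 3-hour gap → hour 28); unit testing (finishes hour 5, plus 3-hour gap → hour 8). Taking the maximum gives a start of hour 28, and it finishes at 28 + 5 = hour 33.
All tasks are finished once the last one completes. Finish times: The build at 5, Unit testing at 5, Integration testing at 12, The security scan at 18, Staging deploy at 17, Canary rollout at 16, Load testing at 25, Post-deploy verification at 33. The latest is hour 33.

33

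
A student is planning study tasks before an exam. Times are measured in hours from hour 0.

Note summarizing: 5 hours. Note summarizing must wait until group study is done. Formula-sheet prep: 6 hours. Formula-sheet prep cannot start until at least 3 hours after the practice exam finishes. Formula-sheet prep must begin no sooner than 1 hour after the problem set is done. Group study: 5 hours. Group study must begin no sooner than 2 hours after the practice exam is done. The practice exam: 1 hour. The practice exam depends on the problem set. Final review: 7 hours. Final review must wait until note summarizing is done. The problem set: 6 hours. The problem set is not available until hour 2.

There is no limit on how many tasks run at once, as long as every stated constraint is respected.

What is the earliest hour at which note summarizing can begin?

16

The problem set waits on its own release at hour 2, so it starts at hour 2 and finishes at 2 + 6 = hour 8.
After the problem set (finishes hour 8), the practice exam can start at hour 8 and finishes at hour 9.
Group study cannot begin until the practice exam (finishes hour 9, plus 2-hour gap → hour 11). It runs from hour 11 to 11 + 5 = hour 16.
Note summarizing waits on group study (finishes hour 16), so the earliest it can start is hour 16.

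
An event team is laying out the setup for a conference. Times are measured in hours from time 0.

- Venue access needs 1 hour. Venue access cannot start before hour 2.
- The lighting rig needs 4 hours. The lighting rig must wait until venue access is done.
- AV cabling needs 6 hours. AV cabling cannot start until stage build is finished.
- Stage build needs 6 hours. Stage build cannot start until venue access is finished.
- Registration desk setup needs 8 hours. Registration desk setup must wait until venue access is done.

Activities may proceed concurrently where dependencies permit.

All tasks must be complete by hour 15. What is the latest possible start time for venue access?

AV cabling has no dependents, so it just needs to finish by hour 15. Starting by 15 − 6 = hour 9 achieves that.
Since AV cabling (must start by hour 9) depends on it, stage build must finish by hour 9. Backing off its 6-hour duration gives a latest start of hour 3.
To finish by hour 15, the lighting rig (duration 4) must start no later than hour 11.
Nothing follows registration desk setup; the deadline of hour 15 is its only limit. It must start by 15 − 8 = hour 7.
Venue access must finish in time for stage build (must start by hour 3); the lighting rig (must start by hour 11); registration desk setup (must start by hour 7). The tightest is hour 3, so venue access must start by 3 − 1 = hour 2.

2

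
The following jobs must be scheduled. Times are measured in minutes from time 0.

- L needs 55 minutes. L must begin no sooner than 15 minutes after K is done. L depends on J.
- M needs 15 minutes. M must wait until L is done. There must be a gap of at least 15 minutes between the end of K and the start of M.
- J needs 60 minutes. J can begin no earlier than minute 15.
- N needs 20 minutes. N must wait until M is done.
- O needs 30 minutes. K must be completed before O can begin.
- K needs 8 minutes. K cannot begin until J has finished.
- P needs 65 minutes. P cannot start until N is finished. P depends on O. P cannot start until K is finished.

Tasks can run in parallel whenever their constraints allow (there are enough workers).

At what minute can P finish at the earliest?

J cannot begin until its own release at minute 15. It runs from minute 15 to 15 + 60 = minute 75.
K cannot begin until J (finishes minute 75). It runs from minute 75 to 75 + 8 = minute 83.
O waits on K (finishes minute 83), so it starts at minute 83 and finishes at 83 + 30 = minute 113.
L needs all of K (finishes minute 83, plus 15-minute gap → minute 98); J (finishes minute 75). That puts its earliest start at minute 98; it finishes at 98 + 55 = minute 153.
For M: L (finishes minute 153); K (finishes minute 83, plus 15-minute gap → minute 98). Taking the maximum gives a start of minute 153, and it finishes at 153 + 15 = minute 168.
N waits on M (finishes minute 168), so it starts at minute 168 and finishes at 168 + 20 = minute 188.
For P: N (finishes minute 188); O (finishes minute 113); K (finishes minute 83). Taking the maximum gives a start of minute 188, and it finishes at 188 + 65 = minute 253.

253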